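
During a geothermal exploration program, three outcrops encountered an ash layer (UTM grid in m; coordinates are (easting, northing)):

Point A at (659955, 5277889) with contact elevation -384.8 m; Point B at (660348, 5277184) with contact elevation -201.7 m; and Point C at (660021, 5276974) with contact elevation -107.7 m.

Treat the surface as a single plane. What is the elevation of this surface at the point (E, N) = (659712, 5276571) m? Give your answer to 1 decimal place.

Let the plane be z = a·E + b·N + c.
Point B−Point A: 393a − 705b = 183.1;  Point C−Point A: 66a − 915b = 277.1.
Solving gives a = −0.088860141, b = −0.309251114.
Then c = -384.8 − a·659955 − b·5277889 = 1690451.95.
At (659712, 5276571): z = −58622.1 − 1631785.5 + 1690451.95 = 44.4 m.

44.4 m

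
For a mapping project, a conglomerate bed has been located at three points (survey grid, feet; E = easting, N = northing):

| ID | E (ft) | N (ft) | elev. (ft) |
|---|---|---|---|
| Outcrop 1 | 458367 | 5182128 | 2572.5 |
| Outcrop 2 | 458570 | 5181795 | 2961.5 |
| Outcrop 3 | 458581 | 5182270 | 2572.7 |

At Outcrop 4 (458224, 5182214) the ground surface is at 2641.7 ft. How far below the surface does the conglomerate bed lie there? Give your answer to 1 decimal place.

219.7 ft

Two edge vectors: Outcrop 1→Outcrop 2 = (203, -333, 389), Outcrop 1→Outcrop 3 = (214, 142, 0.2).
Normal n = (Outcrop 1→Outcrop 2) × (Outcrop 1→Outcrop 3) = (-55304.6, 83205.4, 100088).
So ∂z/∂E = −n_x/n_z = 0.552559747 and ∂z/∂N = −n_y/n_z = −0.831322436.
Intercept c from Outcrop 1: 2572.5 − 253275.15 + 4308019.27 = 4057316.62.
At (458224, 5182214): z_contact = 253196.14 − 4308090.77 + 4057316.62 = 2421.99 ft.
Depth below ground = 2641.7 − 2421.99 = 219.7 ft.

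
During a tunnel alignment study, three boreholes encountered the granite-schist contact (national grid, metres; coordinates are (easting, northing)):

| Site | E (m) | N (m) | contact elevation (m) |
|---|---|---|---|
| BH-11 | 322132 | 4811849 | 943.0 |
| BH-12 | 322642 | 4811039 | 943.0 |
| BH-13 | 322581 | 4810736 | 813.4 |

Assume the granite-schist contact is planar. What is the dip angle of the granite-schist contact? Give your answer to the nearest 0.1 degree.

Let the plane be z = a·E + b·N + c.
BH-12−BH-11: 510a − 810b = 0;  BH-13−BH-11: 449a − 1113b = −129.6.
Solving gives a = 0.51474, b = 0.32410.
Gradient magnitude |∇z| = √(a² + b²) = √(0.26496 + 0.10504) = 0.60827.
True dip = arctan(0.60827) = 31.3°, dipping toward WSW (azimuth ≈ 238°).

31.3°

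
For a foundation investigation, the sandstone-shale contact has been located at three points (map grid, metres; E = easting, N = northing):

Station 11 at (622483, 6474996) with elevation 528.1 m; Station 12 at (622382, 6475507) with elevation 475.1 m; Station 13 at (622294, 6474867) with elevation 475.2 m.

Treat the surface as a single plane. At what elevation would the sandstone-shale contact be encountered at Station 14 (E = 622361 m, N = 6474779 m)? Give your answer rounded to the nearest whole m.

500 m

Let the plane be z = a·E + b·N + c.
Station 12−Station 11: −101a + 511b = −53;  Station 13−Station 11: −189a − 129b = −52.9.
Solving gives a = 0.30900026, b = −0.04264379.
Then c = 528.1 − a·622483 − b·6474996 = 84299.03.
At (622361, 6474779): z = 192309.7 − 276109.1 + 84299.03 = 499.7 m.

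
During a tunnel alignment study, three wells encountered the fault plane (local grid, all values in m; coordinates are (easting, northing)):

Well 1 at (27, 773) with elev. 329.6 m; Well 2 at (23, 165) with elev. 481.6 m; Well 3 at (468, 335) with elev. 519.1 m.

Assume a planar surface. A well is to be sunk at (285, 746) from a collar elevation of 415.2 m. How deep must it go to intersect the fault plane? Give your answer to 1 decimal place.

32.3 m

Two edge vectors: Well 1→Well 2 = (-4, -608, 152), Well 1→Well 3 = (441, -438, 189.5).
Normal n = (Well 1→Well 2) × (Well 1→Well 3) = (-48640, 67790, 269880).
So ∂z/∂E = −n_x/n_z = 0.18023 and ∂z/∂N = −n_y/n_z = −0.25119.
Intercept c from Well 1: 329.6 − 4.87 + 194.17 = 518.90.
At (285, 746): z_contact = 51.37 − 187.38 + 518.90 = 382.88 m.
Depth below ground = 415.2 − 382.88 = 32.3 m.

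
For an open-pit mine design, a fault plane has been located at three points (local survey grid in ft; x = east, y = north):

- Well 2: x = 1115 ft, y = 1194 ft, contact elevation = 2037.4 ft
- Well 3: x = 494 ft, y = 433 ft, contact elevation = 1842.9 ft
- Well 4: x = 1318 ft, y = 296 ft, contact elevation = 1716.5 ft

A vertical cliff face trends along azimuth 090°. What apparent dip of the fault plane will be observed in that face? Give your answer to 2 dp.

5.58°

Two edge vectors: Well 2→Well 3 = (-621, -761, -194.5), Well 2→Well 4 = (203, -898, -320.9).
Normal n = (Well 2→Well 3) × (Well 2→Well 4) = (69543.9, -238762.4, 712141).
So ∂z/∂x = −n_x/n_z = −0.09765 and ∂z/∂y = −n_y/n_z = 0.33527.
Unit vector along 090° is (sin 90°, cos 90°) = (1.0000, 0.0000).
Slope in that direction = a·(1.0000) + b·(0.0000) = −0.09765.
Apparent dip = arctan|0.09765| = 5.58° (true dip is 19.2°, so apparent ≤ true as expected).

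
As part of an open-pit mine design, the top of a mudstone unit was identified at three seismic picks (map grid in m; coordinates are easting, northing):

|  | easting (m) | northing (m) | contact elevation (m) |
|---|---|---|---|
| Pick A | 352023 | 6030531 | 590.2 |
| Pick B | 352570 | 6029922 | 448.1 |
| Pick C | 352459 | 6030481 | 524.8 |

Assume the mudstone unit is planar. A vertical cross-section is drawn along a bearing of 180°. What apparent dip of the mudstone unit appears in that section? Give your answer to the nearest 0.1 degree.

6.3°

Let the plane be z = a·easting + b·northing + c.
Pick B−Pick A: 547a − 609b = −142.1;  Pick C−Pick A: 436a − 50b = −65.4.
Solving gives a = −0.13739, b = 0.10993.
Unit vector along 180° is (sin 180°, cos 180°) = (0.0000, -1.0000).
Slope in that direction = a·(0.0000) + b·(-1.0000) = −0.10993.
Apparent dip = arctan|0.10993| = 6.3° (true dip is 10.0°, so apparent ≤ true as expected).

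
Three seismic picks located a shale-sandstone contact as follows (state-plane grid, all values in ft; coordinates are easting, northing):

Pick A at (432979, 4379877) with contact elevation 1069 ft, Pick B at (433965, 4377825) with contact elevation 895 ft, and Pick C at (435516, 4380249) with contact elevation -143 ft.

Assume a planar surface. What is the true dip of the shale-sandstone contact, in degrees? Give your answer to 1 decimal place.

25.5°

Two edge vectors: Pick A→Pick B = (986, -2052, -174), Pick A→Pick C = (2537, 372, -1212).
Normal n = (Pick A→Pick B) × (Pick A→Pick C) = (2551752, 753594, 5572716).
So ∂z/∂easting = −n_x/n_z = −0.45790 and ∂z/∂northing = −n_y/n_z = −0.13523.
Gradient magnitude |∇z| = √(a² + b²) = √(0.20967 + 0.01829) = 0.47745.
True dip = arctan(0.47745) = 25.5°, dipping toward ENE (azimuth ≈ 074°).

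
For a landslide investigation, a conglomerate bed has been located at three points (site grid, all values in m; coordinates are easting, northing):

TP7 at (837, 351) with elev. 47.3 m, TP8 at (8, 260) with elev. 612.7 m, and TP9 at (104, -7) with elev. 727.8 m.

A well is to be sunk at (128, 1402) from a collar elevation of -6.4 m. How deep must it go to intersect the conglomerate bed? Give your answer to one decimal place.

Two edge vectors: TP7→TP8 = (-829, -91, 565.4), TP7→TP9 = (-733, -358, 680.5).
Normal n = (TP7→TP8) × (TP7→TP9) = (140487.7, 149696.3, 230079).
So ∂z/∂easting = −n_x/n_z = −0.610606 and ∂z/∂northing = −n_y/n_z = −0.650630.
Intercept c from TP7: 47.3 + 511.08 + 228.37 = 786.75.
At (128, 1402): z_contact = −78.16 − 912.18 + 786.75 = -203.59 m.
Depth below ground = -6.4 − (-203.59) = 197.2 m.

197.2 m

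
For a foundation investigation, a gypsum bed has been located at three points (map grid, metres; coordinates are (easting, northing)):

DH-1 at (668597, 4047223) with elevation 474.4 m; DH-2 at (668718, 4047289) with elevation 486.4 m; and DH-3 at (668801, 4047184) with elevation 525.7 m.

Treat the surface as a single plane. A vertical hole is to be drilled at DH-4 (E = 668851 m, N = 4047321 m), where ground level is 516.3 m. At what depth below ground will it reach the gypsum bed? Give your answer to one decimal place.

8.3 m

Let the plane be z = a·E + b·N + c.
DH-2−DH-1: 121a + 66b = 12;  DH-3−DH-1: 204a − 39b = 51.3.
Solving gives a = 0.211945224, b = −0.206748061.
Then c = 474.4 − a·668597 − b·4047223 = 695523.97.
At (668851, 4047321): z_contact = 141759.77 − 836775.77 + 695523.97 = 507.97 m.
Depth below ground = 516.3 − 507.97 = 8.3 m.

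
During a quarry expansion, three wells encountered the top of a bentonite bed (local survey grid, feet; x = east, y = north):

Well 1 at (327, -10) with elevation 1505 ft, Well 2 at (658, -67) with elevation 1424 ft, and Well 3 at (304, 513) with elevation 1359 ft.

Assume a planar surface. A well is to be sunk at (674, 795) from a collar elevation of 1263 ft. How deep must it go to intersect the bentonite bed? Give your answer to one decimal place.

Two edge vectors: Well 1→Well 2 = (331, -57, -81), Well 1→Well 3 = (-23, 523, -146).
Normal n = (Well 1→Well 2) × (Well 1→Well 3) = (50685, 50189, 171802).
So ∂z/∂x = −n_x/n_z = −0.29502 and ∂z/∂y = −n_y/n_z = −0.29213.
Intercept c from Well 1: 1505 + 96.47 − 2.92 = 1598.55.
At (674, 795): z_contact = −198.84 − 232.25 + 1598.55 = 1167.46 ft.
Depth below ground = 1263 − 1167.46 = 95.5 ft.

95.5 ft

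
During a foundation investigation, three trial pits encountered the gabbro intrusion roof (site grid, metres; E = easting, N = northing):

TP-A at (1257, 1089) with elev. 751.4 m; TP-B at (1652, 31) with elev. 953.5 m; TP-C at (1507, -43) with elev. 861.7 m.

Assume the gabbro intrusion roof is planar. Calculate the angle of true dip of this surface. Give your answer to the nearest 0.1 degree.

31.6°

Two edge vectors: TP-A→TP-B = (395, -1058, 202.1), TP-A→TP-C = (250, -1132, 110.3).
Normal n = (TP-A→TP-B) × (TP-A→TP-C) = (112079.8, 6956.5, -182640).
So ∂z/∂E = −n_x/n_z = 0.61367 and ∂z/∂N = −n_y/n_z = 0.03809.
Gradient magnitude |∇z| = √(a² + b²) = √(0.37658 + 0.00145) = 0.61485.
True dip = arctan(0.61485) = 31.6°, dipping toward W (azimuth ≈ 266°).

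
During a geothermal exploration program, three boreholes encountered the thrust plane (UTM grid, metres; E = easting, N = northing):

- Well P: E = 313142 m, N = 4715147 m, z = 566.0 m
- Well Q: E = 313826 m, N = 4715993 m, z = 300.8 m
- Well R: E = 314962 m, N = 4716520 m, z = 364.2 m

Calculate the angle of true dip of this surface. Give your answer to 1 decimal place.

Let the plane be z = a·E + b·N + c.
Well Q−Well P: 684a + 846b = −265.2;  Well R−Well P: 1820a + 1373b = −201.8.
Solving gives a = 0.32201, b = −0.57383.
Gradient magnitude |∇z| = √(a² + b²) = √(0.10369 + 0.32928) = 0.65800.
True dip = arctan(0.65800) = 33.3°, dipping toward NNW (azimuth ≈ 331°).

33.3°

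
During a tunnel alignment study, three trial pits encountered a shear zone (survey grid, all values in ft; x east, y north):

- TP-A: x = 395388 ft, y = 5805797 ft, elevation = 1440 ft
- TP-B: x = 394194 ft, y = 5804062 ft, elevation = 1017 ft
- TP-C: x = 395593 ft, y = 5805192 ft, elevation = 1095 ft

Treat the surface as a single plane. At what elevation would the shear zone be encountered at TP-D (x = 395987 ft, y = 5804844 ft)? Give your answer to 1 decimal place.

Two edge vectors: TP-A→TP-B = (-1194, -1735, -423), TP-A→TP-C = (205, -605, -345).
Normal n = (TP-A→TP-B) × (TP-A→TP-C) = (342660, -498645, 1078045).
So ∂z/∂x = −n_x/n_z = −0.317853151 and ∂z/∂y = −n_y/n_z = 0.462545627.
Intercept c from TP-A: 1440 + 125675.32 − 2685446.01 = −2558330.69.
At (395987, 5804844): z = −125865.7 + 2685005.2 − 2558330.69 = 808.8 ft.

808.8 ft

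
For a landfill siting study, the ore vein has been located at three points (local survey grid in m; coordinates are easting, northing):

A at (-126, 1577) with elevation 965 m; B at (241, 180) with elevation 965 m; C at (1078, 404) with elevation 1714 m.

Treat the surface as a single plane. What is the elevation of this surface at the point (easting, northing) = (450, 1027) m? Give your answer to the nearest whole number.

1326 m

Let the plane be z = a·easting + b·northing + c.
B−A: 367a − 1397b = 0;  C−A: 1204a − 1173b = 749.
Solving gives a = 0.83608, b = 0.21964.
Then c = 965 − a·-126 − b·1577 = 723.97.
At (450, 1027): z = 376.2 + 225.6 + 723.97 = 1325.8 m.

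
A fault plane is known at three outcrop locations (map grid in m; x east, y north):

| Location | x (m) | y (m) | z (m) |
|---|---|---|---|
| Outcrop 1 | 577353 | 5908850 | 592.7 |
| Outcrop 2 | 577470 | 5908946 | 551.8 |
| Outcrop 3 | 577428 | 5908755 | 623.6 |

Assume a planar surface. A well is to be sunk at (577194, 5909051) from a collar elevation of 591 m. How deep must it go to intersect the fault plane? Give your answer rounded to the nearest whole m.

64 m

Let the plane be z = a·x + b·y + c.
Outcrop 2−Outcrop 1: 117a + 96b = −40.9;  Outcrop 3−Outcrop 1: 75a − 95b = 30.9.
Solving gives a = −0.05018291, b = −0.36488124.
Then c = 592.7 − a·577353 − b·5908850 = 2185594.50.
At (577194, 5909051): z_contact = −28965.3 − 2156101.9 + 2185594.50 = 527.3 m.
Depth below ground = 591 − 527.3 = 64 m.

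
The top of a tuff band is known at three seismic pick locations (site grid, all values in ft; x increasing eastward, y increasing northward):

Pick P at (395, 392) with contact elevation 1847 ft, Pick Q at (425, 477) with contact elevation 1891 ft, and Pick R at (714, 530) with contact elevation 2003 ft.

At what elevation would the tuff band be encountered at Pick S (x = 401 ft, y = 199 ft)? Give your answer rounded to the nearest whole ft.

Two edge vectors: Pick P→Pick Q = (30, 85, 44), Pick P→Pick R = (319, 138, 156).
Normal n = (Pick P→Pick Q) × (Pick P→Pick R) = (7188, 9356, -22975).
So ∂z/∂x = −n_x/n_z = 0.31286 and ∂z/∂y = −n_y/n_z = 0.40723.
Intercept c from Pick P: 1847 − 123.58 − 159.63 = 1563.79.
At (401, 199): z = 125.5 + 81.0 + 1563.79 = 1770.3 ft.

1770 ft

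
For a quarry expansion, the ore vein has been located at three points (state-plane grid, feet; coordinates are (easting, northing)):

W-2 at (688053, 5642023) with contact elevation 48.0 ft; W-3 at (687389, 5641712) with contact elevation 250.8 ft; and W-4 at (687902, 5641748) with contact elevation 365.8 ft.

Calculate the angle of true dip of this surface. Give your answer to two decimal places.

53.82°

Let the plane be z = a·E + b·N + c.
W-3−W-2: −664a − 311b = 202.8;  W-4−W-2: −151a − 275b = 317.8.
Solving gives a = 0.31750, b = −1.32997.
Gradient magnitude |∇z| = √(a² + b²) = √(0.10081 + 1.76883) = 1.36735.
True dip = arctan(1.36735) = 53.82°, dipping toward NNW (azimuth ≈ 347°).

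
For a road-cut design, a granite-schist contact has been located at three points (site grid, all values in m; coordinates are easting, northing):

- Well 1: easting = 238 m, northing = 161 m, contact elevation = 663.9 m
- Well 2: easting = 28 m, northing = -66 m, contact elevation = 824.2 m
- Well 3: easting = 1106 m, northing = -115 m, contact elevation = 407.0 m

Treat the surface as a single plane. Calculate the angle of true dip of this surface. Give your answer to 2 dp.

27.60°

Two edge vectors: Well 1→Well 2 = (-210, -227, 160.3), Well 1→Well 3 = (868, -276, -256.9).
Normal n = (Well 1→Well 2) × (Well 1→Well 3) = (102559.1, 85191.4, 254996).
So ∂z/∂easting = −n_x/n_z = −0.40220 and ∂z/∂northing = −n_y/n_z = −0.33409.
Gradient magnitude |∇z| = √(a² + b²) = √(0.16176 + 0.11162) = 0.52286.
True dip = arctan(0.52286) = 27.60°, dipping toward NE (azimuth ≈ 050°).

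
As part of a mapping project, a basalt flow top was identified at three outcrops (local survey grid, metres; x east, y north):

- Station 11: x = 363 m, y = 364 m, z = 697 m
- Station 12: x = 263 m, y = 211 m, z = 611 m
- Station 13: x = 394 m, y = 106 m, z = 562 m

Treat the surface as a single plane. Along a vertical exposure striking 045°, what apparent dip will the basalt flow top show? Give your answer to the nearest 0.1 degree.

22.3°

Two edge vectors: Station 11→Station 12 = (-100, -153, -86), Station 11→Station 13 = (31, -258, -135).
Normal n = (Station 11→Station 12) × (Station 11→Station 13) = (-1533, -16166, 30543).
So ∂z/∂x = −n_x/n_z = 0.05019 and ∂z/∂y = −n_y/n_z = 0.52929.
Unit vector along 045° is (sin 45°, cos 45°) = (0.7071, 0.7071).
Slope in that direction = a·(0.7071) + b·(0.7071) = 0.40975.
Apparent dip = arctan|0.40975| = 22.3° (true dip is 28.0°, so apparent ≤ true as expected).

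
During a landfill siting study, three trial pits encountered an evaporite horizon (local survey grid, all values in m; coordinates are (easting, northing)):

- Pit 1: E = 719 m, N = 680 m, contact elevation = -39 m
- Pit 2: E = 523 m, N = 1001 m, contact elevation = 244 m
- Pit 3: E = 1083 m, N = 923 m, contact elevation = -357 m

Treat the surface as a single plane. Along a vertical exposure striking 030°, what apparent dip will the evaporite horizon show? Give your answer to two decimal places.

Let the plane be z = a·E + b·N + c.
Pit 2−Pit 1: −196a + 321b = 283;  Pit 3−Pit 1: 364a + 243b = −318.
Solving gives a = −1.03876, b = 0.24736.
Unit vector along 030° is (sin 30°, cos 30°) = (0.5000, 0.8660).
Slope in that direction = a·(0.5000) + b·(0.8660) = −0.30516.
Apparent dip = arctan|0.30516| = 16.97° (true dip is 46.9°, so apparent ≤ true as expected).

16.97°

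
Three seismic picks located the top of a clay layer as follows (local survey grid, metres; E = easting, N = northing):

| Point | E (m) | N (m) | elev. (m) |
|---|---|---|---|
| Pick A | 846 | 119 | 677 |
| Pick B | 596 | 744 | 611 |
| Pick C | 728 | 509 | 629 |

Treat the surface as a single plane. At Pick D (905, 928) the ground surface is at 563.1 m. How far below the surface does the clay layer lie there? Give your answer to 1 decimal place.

40.2 m

Let the plane be z = a·E + b·N + c.
Pick B−Pick A: −250a + 625b = −66;  Pick C−Pick A: −118a + 390b = −48.
Solving gives a = −0.17937, b = −0.17735.
Then c = 677 − a·846 − b·119 = 849.85.
At (905, 928): z_contact = −162.33 − 164.58 + 849.85 = 522.94 m.
Depth below ground = 563.1 − 522.94 = 40.2 m.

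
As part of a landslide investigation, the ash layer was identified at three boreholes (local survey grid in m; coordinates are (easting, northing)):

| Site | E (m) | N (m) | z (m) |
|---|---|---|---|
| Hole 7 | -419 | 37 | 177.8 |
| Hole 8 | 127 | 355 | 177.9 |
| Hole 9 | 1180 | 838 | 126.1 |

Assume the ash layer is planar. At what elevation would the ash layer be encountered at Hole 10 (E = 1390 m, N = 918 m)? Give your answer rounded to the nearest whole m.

109 m

Let the plane be z = a·E + b·N + c.
Hole 8−Hole 7: 546a + 318b = 0.1;  Hole 9−Hole 7: 1599a + 801b = −51.7.
Solving gives a = −0.23224, b = 0.39907.
Then c = 177.8 − a·-419 − b·37 = 65.73.
At (1390, 918): z = −322.8 + 366.3 + 65.73 = 109.3 m.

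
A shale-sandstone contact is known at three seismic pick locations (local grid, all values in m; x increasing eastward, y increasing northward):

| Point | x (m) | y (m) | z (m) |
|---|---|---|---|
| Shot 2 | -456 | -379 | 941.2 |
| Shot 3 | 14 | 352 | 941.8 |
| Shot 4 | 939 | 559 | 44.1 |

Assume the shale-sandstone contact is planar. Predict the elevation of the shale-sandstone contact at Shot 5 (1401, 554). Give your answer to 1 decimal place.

-483.4 m

Two edge vectors: Shot 2→Shot 3 = (470, 731, 0.6), Shot 2→Shot 4 = (1395, 938, -897.1).
Normal n = (Shot 2→Shot 3) × (Shot 2→Shot 4) = (-656342.9, 422474, -578885).
So ∂z/∂x = −n_x/n_z = −1.133805 and ∂z/∂y = −n_y/n_z = 0.729806.
Intercept c from Shot 2: 941.2 − 517.02 + 276.60 = 700.78.
At (1401, 554): z = −1588.5 + 404.3 + 700.78 = -483.4 m.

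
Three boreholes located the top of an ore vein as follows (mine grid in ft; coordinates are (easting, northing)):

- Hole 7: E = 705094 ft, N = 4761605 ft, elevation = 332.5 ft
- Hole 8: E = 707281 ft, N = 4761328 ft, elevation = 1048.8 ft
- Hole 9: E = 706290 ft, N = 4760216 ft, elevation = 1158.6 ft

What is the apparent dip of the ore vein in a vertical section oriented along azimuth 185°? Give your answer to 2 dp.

18.00°

Let the plane be z = a·E + b·N + c.
Hole 8−Hole 7: 2187a − 277b = 716.3;  Hole 9−Hole 7: 1196a − 1389b = 826.1.
Solving gives a = 0.28307, b = −0.35101.
Unit vector along 185° is (sin 185°, cos 185°) = (-0.0872, -0.9962).
Slope in that direction = a·(-0.0872) + b·(-0.9962) = 0.32500.
Apparent dip = arctan|0.32500| = 18.00° (true dip is 24.3°, so apparent ≤ true as expected).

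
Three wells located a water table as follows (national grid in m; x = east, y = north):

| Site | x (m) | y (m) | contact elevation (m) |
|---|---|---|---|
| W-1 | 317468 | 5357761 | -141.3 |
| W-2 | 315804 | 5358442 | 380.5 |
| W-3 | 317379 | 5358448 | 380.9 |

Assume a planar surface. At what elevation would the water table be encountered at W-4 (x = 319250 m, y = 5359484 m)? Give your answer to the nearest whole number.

Let the plane be z = a·x + b·y + c.
W-2−W-1: −1664a + 681b = 521.8;  W-3−W-1: −89a + 687b = 522.2.
Solving gives a = −0.00264041, b = 0.75977439.
Then c = -141.3 − a·317468 − b·5357761 = −4069992.63.
At (319250, 5359484): z = −843.0 + 4071998.7 − 4069992.63 = 1163.1 m.

1163 m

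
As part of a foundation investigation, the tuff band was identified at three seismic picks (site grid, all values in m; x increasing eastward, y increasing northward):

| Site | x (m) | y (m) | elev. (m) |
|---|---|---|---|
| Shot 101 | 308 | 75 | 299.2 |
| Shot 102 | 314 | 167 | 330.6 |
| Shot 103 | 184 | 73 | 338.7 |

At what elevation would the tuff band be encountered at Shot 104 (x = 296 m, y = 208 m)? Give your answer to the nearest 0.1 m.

Let the plane be z = a·x + b·y + c.
Shot 102−Shot 101: 6a + 92b = 31.4;  Shot 103−Shot 101: −124a − 2b = 39.5.
Solving gives a = −0.32439, b = 0.36246.
Then c = 299.2 − a·308 − b·75 = 371.93.
At (296, 208): z = −96.0 + 75.4 + 371.93 = 351.3 m.

351.3 m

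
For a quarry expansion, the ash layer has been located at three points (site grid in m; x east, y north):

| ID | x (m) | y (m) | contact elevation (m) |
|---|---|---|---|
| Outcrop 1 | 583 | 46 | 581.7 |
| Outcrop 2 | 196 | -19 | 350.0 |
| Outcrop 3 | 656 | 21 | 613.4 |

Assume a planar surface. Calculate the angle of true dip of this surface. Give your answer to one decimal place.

Let the plane be z = a·x + b·y + c.
Outcrop 2−Outcrop 1: −387a − 65b = −231.7;  Outcrop 3−Outcrop 1: 73a − 25b = 31.7.
Solving gives a = 0.54459, b = 0.32221.
Gradient magnitude |∇z| = √(a² + b²) = √(0.29658 + 0.10382) = 0.63277.
True dip = arctan(0.63277) = 32.3°, dipping toward WSW (azimuth ≈ 239°).

32.3°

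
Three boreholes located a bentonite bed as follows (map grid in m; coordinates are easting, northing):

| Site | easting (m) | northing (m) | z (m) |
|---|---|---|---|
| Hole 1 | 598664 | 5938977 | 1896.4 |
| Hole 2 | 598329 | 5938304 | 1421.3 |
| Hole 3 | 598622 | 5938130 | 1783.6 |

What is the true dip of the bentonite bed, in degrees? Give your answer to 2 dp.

Let the plane be z = a·easting + b·northing + c.
Hole 2−Hole 1: −335a − 673b = −475.1;  Hole 3−Hole 1: −42a − 847b = −112.8.
Solving gives a = 1.27797, b = 0.06981.
Gradient magnitude |∇z| = √(a² + b²) = √(1.63322 + 0.00487) = 1.27988.
True dip = arctan(1.27988) = 52.00°, dipping toward W (azimuth ≈ 267°).

52.00°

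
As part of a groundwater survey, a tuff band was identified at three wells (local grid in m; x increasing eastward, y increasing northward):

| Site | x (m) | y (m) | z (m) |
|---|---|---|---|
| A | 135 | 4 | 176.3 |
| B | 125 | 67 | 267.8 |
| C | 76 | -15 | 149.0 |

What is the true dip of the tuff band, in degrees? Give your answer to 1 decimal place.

Two edge vectors: A→B = (-10, 63, 91.5), A→C = (-59, -19, -27.3).
Normal n = (A→B) × (A→C) = (18.6, -5671.5, 3907).
So ∂z/∂x = −n_x/n_z = −0.00476 and ∂z/∂y = −n_y/n_z = 1.45163.
Gradient magnitude |∇z| = √(a² + b²) = √(0.00002 + 2.10722) = 1.45163.
True dip = arctan(1.45163) = 55.4°, dipping toward S (azimuth ≈ 180°).

55.4°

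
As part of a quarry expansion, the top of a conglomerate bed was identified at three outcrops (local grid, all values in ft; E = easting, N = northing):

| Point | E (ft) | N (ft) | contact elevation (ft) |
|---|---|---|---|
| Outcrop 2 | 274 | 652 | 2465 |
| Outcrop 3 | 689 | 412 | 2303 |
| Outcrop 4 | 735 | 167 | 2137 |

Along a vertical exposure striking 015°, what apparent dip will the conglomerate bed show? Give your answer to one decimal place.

Two edge vectors: Outcrop 2→Outcrop 3 = (415, -240, -162), Outcrop 2→Outcrop 4 = (461, -485, -328).
Normal n = (Outcrop 2→Outcrop 3) × (Outcrop 2→Outcrop 4) = (150, 61438, -90635).
So ∂z/∂E = −n_x/n_z = 0.00165 and ∂z/∂N = −n_y/n_z = 0.67786.
Unit vector along 015° is (sin 15°, cos 15°) = (0.2588, 0.9659).
Slope in that direction = a·(0.2588) + b·(0.9659) = 0.65519.
Apparent dip = arctan|0.65519| = 33.2° (true dip is 34.1°, so apparent ≤ true as expected).

33.2°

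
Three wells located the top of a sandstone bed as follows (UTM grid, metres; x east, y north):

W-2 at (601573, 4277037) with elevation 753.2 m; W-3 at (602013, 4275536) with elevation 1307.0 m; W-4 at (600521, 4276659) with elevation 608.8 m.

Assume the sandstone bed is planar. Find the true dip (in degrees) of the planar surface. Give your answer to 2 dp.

Let the plane be z = a·x + b·y + c.
W-3−W-2: 440a − 1501b = 553.8;  W-4−W-2: −1052a − 378b = −144.4.
Solving gives a = 0.24412, b = −0.29739.
Gradient magnitude |∇z| = √(a² + b²) = √(0.05959 + 0.08844) = 0.38476.
True dip = arctan(0.38476) = 21.04°, dipping toward NW (azimuth ≈ 321°).

21.04°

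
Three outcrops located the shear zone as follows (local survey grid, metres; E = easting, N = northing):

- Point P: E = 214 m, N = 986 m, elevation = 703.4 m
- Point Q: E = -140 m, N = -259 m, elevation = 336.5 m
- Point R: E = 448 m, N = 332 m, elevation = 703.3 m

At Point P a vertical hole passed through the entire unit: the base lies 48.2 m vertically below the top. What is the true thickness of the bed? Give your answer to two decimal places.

Two edge vectors: Point P→Point Q = (-354, -1245, -366.9), Point P→Point R = (234, -654, -0.1).
Normal n = (Point P→Point Q) × (Point P→Point R) = (-239828.1, -85890, 522846).
So ∂z/∂E = −n_x/n_z = 0.45870 and ∂z/∂N = −n_y/n_z = 0.16427.
|∇z| = √(a²+b²) = 0.48723, so dip δ = arctan(0.48723) = 25.98°.
True thickness = vertical thickness × cos δ = 48.2 × cos 25.98° = 43.33 m.

43.33 m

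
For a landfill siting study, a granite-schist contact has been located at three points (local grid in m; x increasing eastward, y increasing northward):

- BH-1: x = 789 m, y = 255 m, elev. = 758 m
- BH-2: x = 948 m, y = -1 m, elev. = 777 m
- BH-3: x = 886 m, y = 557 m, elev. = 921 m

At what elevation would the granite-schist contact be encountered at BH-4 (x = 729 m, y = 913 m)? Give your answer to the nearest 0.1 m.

Two edge vectors: BH-1→BH-2 = (159, -256, 19), BH-1→BH-3 = (97, 302, 163).
Normal n = (BH-1→BH-2) × (BH-1→BH-3) = (-47466, -24074, 72850).
So ∂z/∂x = −n_x/n_z = 0.65156 and ∂z/∂y = −n_y/n_z = 0.33046.
Intercept c from BH-1: 758 − 514.08 − 84.27 = 159.65.
At (729, 913): z = 475.0 + 301.7 + 159.65 = 936.3 m.

936.3 m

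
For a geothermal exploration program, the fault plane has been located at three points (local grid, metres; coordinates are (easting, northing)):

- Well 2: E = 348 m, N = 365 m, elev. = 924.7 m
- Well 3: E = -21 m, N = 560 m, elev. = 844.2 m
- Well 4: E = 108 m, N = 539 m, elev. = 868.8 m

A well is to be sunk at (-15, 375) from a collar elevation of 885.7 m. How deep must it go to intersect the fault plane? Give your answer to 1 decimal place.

26.5 m

Two edge vectors: Well 2→Well 3 = (-369, 195, -80.5), Well 2→Well 4 = (-240, 174, -55.9).
Normal n = (Well 2→Well 3) × (Well 2→Well 4) = (3106.5, -1307.1, -17406).
So ∂z/∂E = −n_x/n_z = 0.17847 and ∂z/∂N = −n_y/n_z = −0.07509.
Intercept c from Well 2: 924.7 − 62.11 + 27.41 = 890.00.
At (-15, 375): z_contact = −2.68 − 28.16 + 890.00 = 859.16 m.
Depth below ground = 885.7 − 859.16 = 26.5 m.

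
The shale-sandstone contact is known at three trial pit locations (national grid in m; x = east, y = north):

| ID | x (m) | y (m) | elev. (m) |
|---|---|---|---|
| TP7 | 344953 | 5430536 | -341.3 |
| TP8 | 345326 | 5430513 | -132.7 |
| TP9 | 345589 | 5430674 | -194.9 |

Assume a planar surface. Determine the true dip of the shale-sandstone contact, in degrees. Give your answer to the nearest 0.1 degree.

Two edge vectors: TP7→TP8 = (373, -23, 208.6), TP7→TP9 = (636, 138, 146.4).
Normal n = (TP7→TP8) × (TP7→TP9) = (-32154, 78062.4, 66102).
So ∂z/∂x = −n_x/n_z = 0.48643 and ∂z/∂y = −n_y/n_z = −1.18094.
Gradient magnitude |∇z| = √(a² + b²) = √(0.23661 + 1.39462) = 1.27720.
True dip = arctan(1.27720) = 51.9°, dipping toward NNW (azimuth ≈ 338°).

51.9°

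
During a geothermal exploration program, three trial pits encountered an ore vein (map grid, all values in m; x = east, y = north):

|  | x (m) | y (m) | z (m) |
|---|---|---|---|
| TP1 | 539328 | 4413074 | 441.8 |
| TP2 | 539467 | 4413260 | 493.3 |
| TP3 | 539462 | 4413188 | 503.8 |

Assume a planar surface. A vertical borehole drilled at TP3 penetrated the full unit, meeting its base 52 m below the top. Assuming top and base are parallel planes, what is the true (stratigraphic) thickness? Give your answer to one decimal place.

43.6 m

Two edge vectors: TP1→TP2 = (139, 186, 51.5), TP1→TP3 = (134, 114, 62).
Normal n = (TP1→TP2) × (TP1→TP3) = (5661, -1717, -9078).
So ∂z/∂x = −n_x/n_z = 0.62360 and ∂z/∂y = −n_y/n_z = −0.18914.
|∇z| = √(a²+b²) = 0.65165, so dip δ = arctan(0.65165) = 33.09°.
True thickness = vertical thickness × cos δ = 52 × cos 33.09° = 43.6 m.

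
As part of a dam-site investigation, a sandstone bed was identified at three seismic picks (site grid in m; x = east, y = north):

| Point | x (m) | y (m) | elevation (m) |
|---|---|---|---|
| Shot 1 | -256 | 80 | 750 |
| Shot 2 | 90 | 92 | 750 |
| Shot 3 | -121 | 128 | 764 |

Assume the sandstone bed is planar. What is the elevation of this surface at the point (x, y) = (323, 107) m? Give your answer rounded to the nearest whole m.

Let the plane be z = a·x + b·y + c.
Shot 2−Shot 1: 346a + 12b = 0;  Shot 3−Shot 1: 135a + 48b = 14.
Solving gives a = −0.01121, b = 0.32319.
Then c = 750 − a·-256 − b·80 = 721.28.
At (323, 107): z = −3.6 + 34.6 + 721.28 = 752.2 m.

752 m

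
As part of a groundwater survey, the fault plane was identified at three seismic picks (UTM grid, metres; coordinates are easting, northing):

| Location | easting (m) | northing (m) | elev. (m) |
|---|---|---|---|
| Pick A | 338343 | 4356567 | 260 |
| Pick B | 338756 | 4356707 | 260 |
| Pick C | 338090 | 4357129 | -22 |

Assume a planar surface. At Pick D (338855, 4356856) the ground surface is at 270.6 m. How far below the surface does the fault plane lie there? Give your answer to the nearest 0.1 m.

60.9 m

Let the plane be z = a·easting + b·northing + c.
Pick B−Pick A: 413a + 140b = 0;  Pick C−Pick A: −253a + 562b = −282.
Solving gives a = 0.147574441, b = −0.435344602.
Then c = 260 − a·338343 − b·4356567 = 1846937.15.
At (338855, 4356856): z_contact = 50006.34 − 1896733.74 + 1846937.15 = 209.74 m.
Depth below ground = 270.6 − 209.74 = 60.9 m.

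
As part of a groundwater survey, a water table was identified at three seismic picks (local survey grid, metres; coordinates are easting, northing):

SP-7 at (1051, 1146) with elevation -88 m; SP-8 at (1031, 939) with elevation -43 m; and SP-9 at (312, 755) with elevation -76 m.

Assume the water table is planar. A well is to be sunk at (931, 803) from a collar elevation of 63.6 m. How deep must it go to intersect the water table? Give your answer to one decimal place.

86.1 m

Two edge vectors: SP-7→SP-8 = (-20, -207, 45), SP-7→SP-9 = (-739, -391, 12).
Normal n = (SP-7→SP-8) × (SP-7→SP-9) = (15111, -33015, -145153).
So ∂z/∂easting = −n_x/n_z = 0.104104 and ∂z/∂northing = −n_y/n_z = −0.227450.
Intercept c from SP-7: -88 − 109.41 + 260.66 = 63.24.
At (931, 803): z_contact = 96.92 − 182.64 + 63.24 = -22.48 m.
Depth below ground = 63.6 − (-22.48) = 86.1 m.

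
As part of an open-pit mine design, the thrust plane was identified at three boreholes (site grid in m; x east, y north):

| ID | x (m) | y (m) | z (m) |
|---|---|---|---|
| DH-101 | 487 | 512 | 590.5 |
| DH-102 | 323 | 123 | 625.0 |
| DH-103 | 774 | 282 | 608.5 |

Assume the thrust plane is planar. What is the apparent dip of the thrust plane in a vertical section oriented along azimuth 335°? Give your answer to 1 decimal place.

4.3°

Let the plane be z = a·x + b·y + c.
DH-102−DH-101: −164a − 389b = 34.5;  DH-103−DH-101: 287a − 230b = 18.
Solving gives a = −0.00625, b = −0.08606.
Unit vector along 335° is (sin 335°, cos 335°) = (-0.4226, 0.9063).
Slope in that direction = a·(-0.4226) + b·(0.9063) = −0.07535.
Apparent dip = arctan|0.07535| = 4.3° (true dip is 4.9°, so apparent ≤ true as expected).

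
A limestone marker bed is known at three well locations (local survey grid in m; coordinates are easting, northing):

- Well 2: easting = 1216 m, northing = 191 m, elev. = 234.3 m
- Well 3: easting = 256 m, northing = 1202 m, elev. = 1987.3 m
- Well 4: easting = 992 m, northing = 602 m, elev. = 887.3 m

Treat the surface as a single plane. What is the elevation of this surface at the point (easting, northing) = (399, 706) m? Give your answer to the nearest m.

Two edge vectors: Well 2→Well 3 = (-960, 1011, 1753), Well 2→Well 4 = (-224, 411, 653).
Normal n = (Well 2→Well 3) × (Well 2→Well 4) = (-60300, 234208, -168096).
So ∂z/∂easting = −n_x/n_z = −0.35872 and ∂z/∂northing = −n_y/n_z = 1.39330.
Intercept c from Well 2: 234.3 + 436.21 − 266.12 = 404.39.
At (399, 706): z = −143.1 + 983.7 + 404.39 = 1244.9 m.

1245 m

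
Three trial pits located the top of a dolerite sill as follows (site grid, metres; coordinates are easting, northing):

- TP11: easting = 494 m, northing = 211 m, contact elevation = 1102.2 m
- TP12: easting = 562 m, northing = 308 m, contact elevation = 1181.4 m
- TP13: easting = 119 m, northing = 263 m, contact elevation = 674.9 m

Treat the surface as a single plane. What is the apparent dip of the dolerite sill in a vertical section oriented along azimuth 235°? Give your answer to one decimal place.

Let the plane be z = a·easting + b·northing + c.
TP12−TP11: 68a + 97b = 79.2;  TP13−TP11: −375a + 52b = −427.3.
Solving gives a = 1.14170, b = 0.01613.
Unit vector along 235° is (sin 235°, cos 235°) = (-0.8192, -0.5736).
Slope in that direction = a·(-0.8192) + b·(-0.5736) = −0.94448.
Apparent dip = arctan|0.94448| = 43.4° (true dip is 48.8°, so apparent ≤ true as expected).

43.4°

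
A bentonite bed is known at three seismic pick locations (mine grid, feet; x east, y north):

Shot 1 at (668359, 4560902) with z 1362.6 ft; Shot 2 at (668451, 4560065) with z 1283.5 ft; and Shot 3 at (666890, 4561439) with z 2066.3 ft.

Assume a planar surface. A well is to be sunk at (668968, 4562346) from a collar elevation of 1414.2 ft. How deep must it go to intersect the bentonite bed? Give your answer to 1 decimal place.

Let the plane be z = a·x + b·y + c.
Shot 2−Shot 1: 92a − 837b = −79.1;  Shot 3−Shot 1: −1469a + 537b = 703.7.
Solving gives a = −0.463094236, b = 0.043602545.
Then c = 1362.6 − a·668359 − b·4560902 = 112008.87.
At (668968, 4562346): z_contact = −309795.23 + 198929.90 + 112008.87 = 1143.54 ft.
Depth below ground = 1414.2 − 1143.54 = 270.7 ft.

270.7 ft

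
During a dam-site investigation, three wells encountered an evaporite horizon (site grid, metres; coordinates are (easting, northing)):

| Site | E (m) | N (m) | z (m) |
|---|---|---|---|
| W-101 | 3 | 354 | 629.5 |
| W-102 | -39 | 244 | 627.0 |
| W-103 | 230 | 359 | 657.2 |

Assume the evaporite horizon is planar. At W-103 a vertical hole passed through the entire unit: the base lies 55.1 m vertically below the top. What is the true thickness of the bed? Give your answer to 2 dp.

Let the plane be z = a·E + b·N + c.
W-102−W-101: −42a − 110b = −2.5;  W-103−W-101: 227a + 5b = 27.7.
Solving gives a = 0.12256, b = −0.02407.
|∇z| = √(a²+b²) = 0.12490, so dip δ = arctan(0.12490) = 7.12°.
True thickness = vertical thickness × cos δ = 55.1 × cos 7.12° = 54.68 m.

54.68 m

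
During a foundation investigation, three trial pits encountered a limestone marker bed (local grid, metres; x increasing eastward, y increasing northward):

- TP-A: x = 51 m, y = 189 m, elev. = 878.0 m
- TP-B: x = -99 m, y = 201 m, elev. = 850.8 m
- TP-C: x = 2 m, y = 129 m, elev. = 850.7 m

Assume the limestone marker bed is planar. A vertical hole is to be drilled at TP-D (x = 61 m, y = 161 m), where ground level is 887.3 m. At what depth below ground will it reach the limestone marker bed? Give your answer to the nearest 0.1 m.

Two edge vectors: TP-A→TP-B = (-150, 12, -27.2), TP-A→TP-C = (-49, -60, -27.3).
Normal n = (TP-A→TP-B) × (TP-A→TP-C) = (-1959.6, -2762.2, 9588).
So ∂z/∂x = −n_x/n_z = 0.20438 and ∂z/∂y = −n_y/n_z = 0.28809.
Intercept c from TP-A: 878 − 10.42 − 54.45 = 813.13.
At (61, 161): z_contact = 12.47 + 46.38 + 813.13 = 871.98 m.
Depth below ground = 887.3 − 871.98 = 15.3 m.

15.3 m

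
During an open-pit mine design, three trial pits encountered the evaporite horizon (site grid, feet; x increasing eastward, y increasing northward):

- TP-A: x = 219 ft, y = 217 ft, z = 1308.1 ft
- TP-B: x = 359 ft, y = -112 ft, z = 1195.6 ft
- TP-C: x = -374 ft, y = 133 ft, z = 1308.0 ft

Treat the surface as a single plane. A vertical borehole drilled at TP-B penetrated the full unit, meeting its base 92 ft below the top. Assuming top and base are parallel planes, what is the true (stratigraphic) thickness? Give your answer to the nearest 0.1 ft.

87.5 ft

Let the plane be z = a·x + b·y + c.
TP-B−TP-A: 140a − 329b = −112.5;  TP-C−TP-A: −593a − 84b = −0.1.
Solving gives a = −0.04552, b = 0.32257.
|∇z| = √(a²+b²) = 0.32577, so dip δ = arctan(0.32577) = 18.04°.
True thickness = vertical thickness × cos δ = 92 × cos 18.04° = 87.5 ft.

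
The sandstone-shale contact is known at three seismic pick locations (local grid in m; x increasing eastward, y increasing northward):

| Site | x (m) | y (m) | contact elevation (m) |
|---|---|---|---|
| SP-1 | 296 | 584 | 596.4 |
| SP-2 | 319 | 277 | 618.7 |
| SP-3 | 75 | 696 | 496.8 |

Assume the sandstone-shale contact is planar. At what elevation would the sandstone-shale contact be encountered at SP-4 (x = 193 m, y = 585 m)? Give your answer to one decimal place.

Two edge vectors: SP-1→SP-2 = (23, -307, 22.3), SP-1→SP-3 = (-221, 112, -99.6).
Normal n = (SP-1→SP-2) × (SP-1→SP-3) = (28079.6, -2637.5, -65271).
So ∂z/∂x = −n_x/n_z = 0.43020 and ∂z/∂y = −n_y/n_z = −0.04041.
Intercept c from SP-1: 596.4 − 127.34 + 23.60 = 492.66.
At (193, 585): z = 83.0 − 23.6 + 492.66 = 552.0 m.

552.0 m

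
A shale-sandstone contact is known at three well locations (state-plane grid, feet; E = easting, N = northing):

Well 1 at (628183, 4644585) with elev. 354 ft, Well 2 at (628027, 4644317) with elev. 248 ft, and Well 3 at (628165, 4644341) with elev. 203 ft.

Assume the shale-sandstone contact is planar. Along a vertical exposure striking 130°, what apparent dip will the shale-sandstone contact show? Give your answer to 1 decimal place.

37.1°

Two edge vectors: Well 1→Well 2 = (-156, -268, -106), Well 1→Well 3 = (-18, -244, -151).
Normal n = (Well 1→Well 2) × (Well 1→Well 3) = (14604, -21648, 33240).
So ∂z/∂E = −n_x/n_z = −0.43935 and ∂z/∂N = −n_y/n_z = 0.65126.
Unit vector along 130° is (sin 130°, cos 130°) = (0.7660, -0.6428).
Slope in that direction = a·(0.7660) + b·(-0.6428) = −0.75519.
Apparent dip = arctan|0.75519| = 37.1° (true dip is 38.2°, so apparent ≤ true as expected).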